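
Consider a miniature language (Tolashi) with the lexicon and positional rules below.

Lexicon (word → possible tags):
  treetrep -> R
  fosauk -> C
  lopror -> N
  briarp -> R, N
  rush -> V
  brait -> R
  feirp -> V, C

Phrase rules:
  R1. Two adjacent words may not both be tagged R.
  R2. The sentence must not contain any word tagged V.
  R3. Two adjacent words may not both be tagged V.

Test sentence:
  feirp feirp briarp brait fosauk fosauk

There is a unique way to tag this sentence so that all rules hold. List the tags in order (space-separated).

C C N R C C

Candidates per position — 1:feirp {V,C}; 2:feirp {V,C}; 3:briarp {R,N}; 4:brait {R}; 5:fosauk {C}; 6:fosauk {C}.
Position 1: V is ruled out by rule 2; that leaves C.
Position 2: V is ruled out by rule 2; that leaves C.
Position 3: R is ruled out by rule 1; that leaves N.
That leaves exactly one tagging: C C N R C C.
Checking: rule 1 ok; rule 2 ok; rule 3 ok.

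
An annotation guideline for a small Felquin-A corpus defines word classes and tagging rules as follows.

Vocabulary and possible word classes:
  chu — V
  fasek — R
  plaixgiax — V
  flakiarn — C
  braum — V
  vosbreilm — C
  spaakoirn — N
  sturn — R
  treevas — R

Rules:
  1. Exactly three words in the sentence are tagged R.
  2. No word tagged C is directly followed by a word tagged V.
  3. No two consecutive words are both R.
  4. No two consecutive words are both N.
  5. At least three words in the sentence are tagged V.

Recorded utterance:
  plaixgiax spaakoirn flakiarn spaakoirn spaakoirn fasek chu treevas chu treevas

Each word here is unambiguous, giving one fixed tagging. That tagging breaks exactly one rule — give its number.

Fixed tagging: V N C N N R V R V R.
Applying the rules: R1 ✓, R2 ✓, R3 ✓, R4 ✗, R5 ✓.
Only rule 4 fails.

4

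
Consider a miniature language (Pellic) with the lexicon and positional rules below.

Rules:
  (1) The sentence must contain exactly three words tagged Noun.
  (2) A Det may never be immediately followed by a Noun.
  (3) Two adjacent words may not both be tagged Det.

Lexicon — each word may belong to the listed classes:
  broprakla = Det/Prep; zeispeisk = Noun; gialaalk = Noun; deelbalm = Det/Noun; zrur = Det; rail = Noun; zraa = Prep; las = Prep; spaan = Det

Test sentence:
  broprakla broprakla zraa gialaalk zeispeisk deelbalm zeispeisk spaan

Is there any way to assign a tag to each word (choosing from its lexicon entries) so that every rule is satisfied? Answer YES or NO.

NO

Candidates per position — 1:broprakla {Det,Prep}; 2:broprakla {Det,Prep}; 3:zraa {Prep}; 4:gialaalk {Noun}; 5:zeispeisk {Noun}; 6:deelbalm {Det,Noun}; 7:zeispeisk {Noun}; 8:spaan {Det}.
Every candidate sequence violates at least one rule; no consistent tagging exists.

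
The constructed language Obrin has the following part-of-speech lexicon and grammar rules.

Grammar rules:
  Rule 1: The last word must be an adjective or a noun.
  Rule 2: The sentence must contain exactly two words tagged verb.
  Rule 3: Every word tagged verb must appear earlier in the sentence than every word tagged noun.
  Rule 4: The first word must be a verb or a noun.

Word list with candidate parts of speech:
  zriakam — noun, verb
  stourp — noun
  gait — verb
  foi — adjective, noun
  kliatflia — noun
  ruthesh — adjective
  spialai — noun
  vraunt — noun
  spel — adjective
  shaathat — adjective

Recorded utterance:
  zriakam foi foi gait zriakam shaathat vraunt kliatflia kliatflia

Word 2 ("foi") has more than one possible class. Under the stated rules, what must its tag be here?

Candidates per position — 1:zriakam {noun,verb}; 2:foi {adjective,noun}; 3:foi {adjective,noun}; 4:gait {verb}; 5:zriakam {noun,verb}; 6:shaathat {adjective}; 7:vraunt {noun}; 8:kliatflia {noun}; 9:kliatflia {noun}.
Position 1: tagging it noun would leave rule 3 unsatisfiable, so it must be verb.
Position 2: tagging it noun would leave rule 3 unsatisfiable, so it must be adjective.
Position 3: tagging it noun would leave rule 3 unsatisfiable, so it must be adjective.
Position 5: tagging it verb would leave rule 2 unsatisfiable, so it must be noun.
The unique satisfying tagging is: verb adjective adjective verb noun adjective noun noun noun.
Checking: rule 1 ✓; rule 2 ✓; rule 3 ✓; rule 4 ✓.

adjective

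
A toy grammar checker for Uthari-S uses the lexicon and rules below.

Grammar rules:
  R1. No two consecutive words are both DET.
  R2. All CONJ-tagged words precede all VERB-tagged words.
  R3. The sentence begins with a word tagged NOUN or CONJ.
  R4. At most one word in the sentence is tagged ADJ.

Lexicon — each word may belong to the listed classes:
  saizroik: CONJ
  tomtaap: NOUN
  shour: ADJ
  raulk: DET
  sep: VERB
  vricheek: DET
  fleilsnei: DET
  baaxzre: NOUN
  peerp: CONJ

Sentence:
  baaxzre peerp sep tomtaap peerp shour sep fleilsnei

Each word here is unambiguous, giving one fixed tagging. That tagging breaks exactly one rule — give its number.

2

Fixed tagging: NOUN CONJ VERB NOUN CONJ ADJ VERB DET.
Rule check: R1 ✓, R2 ✗, R3 ✓, R4 ✓.
Only rule 2 fails.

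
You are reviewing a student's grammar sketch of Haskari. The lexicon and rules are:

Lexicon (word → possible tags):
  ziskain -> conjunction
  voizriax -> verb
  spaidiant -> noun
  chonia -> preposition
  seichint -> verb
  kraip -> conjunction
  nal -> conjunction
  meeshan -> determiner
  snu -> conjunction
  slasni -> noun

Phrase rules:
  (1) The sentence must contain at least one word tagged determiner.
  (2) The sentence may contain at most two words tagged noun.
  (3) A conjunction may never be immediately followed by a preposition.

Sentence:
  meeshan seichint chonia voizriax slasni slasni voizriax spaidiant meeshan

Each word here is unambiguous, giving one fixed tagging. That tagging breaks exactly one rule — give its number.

Fixed tagging: determiner verb preposition verb noun noun verb noun determiner.
Applying the rules: R1 holds, R2 violated, R3 holds.
Only rule 2 fails.

2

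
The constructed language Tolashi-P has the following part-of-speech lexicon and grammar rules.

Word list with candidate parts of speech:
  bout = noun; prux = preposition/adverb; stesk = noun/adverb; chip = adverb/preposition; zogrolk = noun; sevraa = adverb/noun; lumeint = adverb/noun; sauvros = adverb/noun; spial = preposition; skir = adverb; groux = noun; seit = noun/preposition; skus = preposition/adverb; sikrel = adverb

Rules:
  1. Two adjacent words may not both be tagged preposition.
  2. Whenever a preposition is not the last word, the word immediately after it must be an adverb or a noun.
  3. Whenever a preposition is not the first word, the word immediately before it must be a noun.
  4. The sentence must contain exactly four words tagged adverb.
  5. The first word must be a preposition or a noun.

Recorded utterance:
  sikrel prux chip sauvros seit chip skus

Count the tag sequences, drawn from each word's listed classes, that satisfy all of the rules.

Candidates per position — 1:sikrel {adverb}; 2:prux {preposition,adverb}; 3:chip {adverb,preposition}; 4:sauvros {adverb,noun}; 5:seit {noun,preposition}; 6:chip {adverb,preposition}; 7:skus {preposition,adverb}.
There are 64 candidate sequences in total.
Rule 5 cannot be satisfied by any choice of tags from the lexicon.
So there is no consistent tagging.
Count = 0.

0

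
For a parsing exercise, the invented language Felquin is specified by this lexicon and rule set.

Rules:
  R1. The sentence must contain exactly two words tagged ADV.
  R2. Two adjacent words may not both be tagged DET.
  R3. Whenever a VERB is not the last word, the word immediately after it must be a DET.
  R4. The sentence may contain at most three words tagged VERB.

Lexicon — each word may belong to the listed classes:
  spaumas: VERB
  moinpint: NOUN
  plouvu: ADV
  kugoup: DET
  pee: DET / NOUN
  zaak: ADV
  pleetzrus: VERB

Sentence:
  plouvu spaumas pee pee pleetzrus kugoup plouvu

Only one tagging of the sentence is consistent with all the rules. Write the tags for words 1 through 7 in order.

ADV VERB DET NOUN VERB DET ADV

Candidates per position — 1:plouvu {ADV}; 2:spaumas {VERB}; 3:pee {DET,NOUN}; 4:pee {DET,NOUN}; 5:pleetzrus {VERB}; 6:kugoup {DET}; 7:plouvu {ADV}.
Position 3: NOUN is ruled out by rule 3; that leaves DET.
Position 4: DET is ruled out by rule 2; that leaves NOUN.
So the tagging must be: ADV VERB DET NOUN VERB DET ADV.
Check: rule 1 satisfied; rule 2 satisfied; rule 3 satisfied; rule 4 satisfied.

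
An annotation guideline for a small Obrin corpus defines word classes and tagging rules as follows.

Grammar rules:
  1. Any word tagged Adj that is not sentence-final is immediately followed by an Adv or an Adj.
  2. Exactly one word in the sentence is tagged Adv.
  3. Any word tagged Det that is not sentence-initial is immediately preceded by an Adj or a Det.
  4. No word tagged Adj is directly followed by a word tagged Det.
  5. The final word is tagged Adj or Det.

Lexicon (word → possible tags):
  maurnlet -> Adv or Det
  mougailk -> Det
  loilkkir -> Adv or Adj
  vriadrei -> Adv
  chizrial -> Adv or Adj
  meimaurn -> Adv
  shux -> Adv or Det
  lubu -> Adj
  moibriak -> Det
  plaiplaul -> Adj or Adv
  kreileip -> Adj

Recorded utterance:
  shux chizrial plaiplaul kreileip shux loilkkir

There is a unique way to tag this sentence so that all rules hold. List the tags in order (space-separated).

Candidates per position — 1:shux {Adv,Det}; 2:chizrial {Adv,Adj}; 3:plaiplaul {Adj,Adv}; 4:kreileip {Adj}; 5:shux {Adv,Det}; 6:loilkkir {Adv,Adj}.
At position 5, choosing Det makes rule 1 impossible to satisfy; hence Adv.
At position 6, choosing Adv makes rule 2 impossible to satisfy; hence Adj.
At position 1, choosing Adv makes rule 2 impossible to satisfy; hence Det.
At position 2, choosing Adv makes rule 2 impossible to satisfy; hence Adj.
At position 3, choosing Adv makes rule 2 impossible to satisfy; hence Adj.
That leaves exactly one tagging: Det Adj Adj Adj Adv Adj.
Check: rule 1 satisfied; rule 2 satisfied; rule 3 satisfied; rule 4 satisfied; rule 5 satisfied.

Det Adj Adj Adj Adv Adj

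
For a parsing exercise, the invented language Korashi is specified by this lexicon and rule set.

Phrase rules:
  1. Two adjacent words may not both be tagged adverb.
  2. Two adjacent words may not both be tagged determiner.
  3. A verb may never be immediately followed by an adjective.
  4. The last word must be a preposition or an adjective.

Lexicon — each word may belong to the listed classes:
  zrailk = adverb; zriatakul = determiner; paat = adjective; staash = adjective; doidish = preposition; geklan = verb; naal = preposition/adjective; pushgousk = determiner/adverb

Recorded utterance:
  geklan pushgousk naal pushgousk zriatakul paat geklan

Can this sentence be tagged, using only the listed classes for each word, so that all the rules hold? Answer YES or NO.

NO

Candidates per position — 1:geklan {verb}; 2:pushgousk {determiner,adverb}; 3:naal {preposition,adjective}; 4:pushgousk {determiner,adverb}; 5:zriatakul {determiner}; 6:paat {adjective}; 7:geklan {verb}.
Rule 4 cannot be satisfied by any choice of tags from the lexicon.
So there is no consistent tagging.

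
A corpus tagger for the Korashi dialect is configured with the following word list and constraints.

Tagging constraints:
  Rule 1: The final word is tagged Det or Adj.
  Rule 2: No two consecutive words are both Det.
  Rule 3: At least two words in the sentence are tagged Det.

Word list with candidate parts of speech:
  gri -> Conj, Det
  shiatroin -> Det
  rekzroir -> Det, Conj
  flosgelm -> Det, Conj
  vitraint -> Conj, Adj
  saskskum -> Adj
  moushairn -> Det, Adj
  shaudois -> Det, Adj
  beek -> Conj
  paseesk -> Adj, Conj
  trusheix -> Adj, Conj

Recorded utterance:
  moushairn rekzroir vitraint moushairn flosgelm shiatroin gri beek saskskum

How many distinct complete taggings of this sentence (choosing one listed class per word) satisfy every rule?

10

Candidates per position — 1:moushairn {Det,Adj}; 2:rekzroir {Det,Conj}; 3:vitraint {Conj,Adj}; 4:moushairn {Det,Adj}; 5:flosgelm {Det,Conj}; 6:shiatroin {Det}; 7:gri {Conj,Det}; 8:beek {Conj}; 9:saskskum {Adj}.
There are 64 candidate sequences in total.
Checking each against the rules leaves 10 sequences.
Count = 10.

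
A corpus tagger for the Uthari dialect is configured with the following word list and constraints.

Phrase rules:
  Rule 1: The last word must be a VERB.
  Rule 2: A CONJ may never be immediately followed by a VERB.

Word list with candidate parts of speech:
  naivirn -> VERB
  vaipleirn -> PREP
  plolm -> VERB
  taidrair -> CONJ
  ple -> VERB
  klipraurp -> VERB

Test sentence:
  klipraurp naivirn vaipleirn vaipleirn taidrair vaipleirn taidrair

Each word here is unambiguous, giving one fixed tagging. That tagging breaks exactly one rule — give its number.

Fixed tagging: VERB VERB PREP PREP CONJ PREP CONJ.
Applying the rules: R1 ✗, R2 ✓.
Only rule 1 fails.

1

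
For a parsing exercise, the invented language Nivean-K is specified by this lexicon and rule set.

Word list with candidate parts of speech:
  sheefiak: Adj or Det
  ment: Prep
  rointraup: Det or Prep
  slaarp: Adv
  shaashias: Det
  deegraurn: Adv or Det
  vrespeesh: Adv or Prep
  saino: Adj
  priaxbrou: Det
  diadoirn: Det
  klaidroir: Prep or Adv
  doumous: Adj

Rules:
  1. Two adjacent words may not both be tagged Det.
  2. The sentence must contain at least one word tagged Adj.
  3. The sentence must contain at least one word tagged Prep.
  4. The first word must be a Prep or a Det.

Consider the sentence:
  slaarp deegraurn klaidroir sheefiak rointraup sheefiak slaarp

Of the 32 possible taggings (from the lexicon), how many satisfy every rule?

Candidates per position — 1:slaarp {Adv}; 2:deegraurn {Adv,Det}; 3:klaidroir {Prep,Adv}; 4:sheefiak {Adj,Det}; 5:rointraup {Det,Prep}; 6:sheefiak {Adj,Det}; 7:slaarp {Adv}.
There are 32 candidate sequences in total.
Rule 4 cannot be satisfied by any choice of tags from the lexicon.
So there is no consistent tagging.
Count = 0.

0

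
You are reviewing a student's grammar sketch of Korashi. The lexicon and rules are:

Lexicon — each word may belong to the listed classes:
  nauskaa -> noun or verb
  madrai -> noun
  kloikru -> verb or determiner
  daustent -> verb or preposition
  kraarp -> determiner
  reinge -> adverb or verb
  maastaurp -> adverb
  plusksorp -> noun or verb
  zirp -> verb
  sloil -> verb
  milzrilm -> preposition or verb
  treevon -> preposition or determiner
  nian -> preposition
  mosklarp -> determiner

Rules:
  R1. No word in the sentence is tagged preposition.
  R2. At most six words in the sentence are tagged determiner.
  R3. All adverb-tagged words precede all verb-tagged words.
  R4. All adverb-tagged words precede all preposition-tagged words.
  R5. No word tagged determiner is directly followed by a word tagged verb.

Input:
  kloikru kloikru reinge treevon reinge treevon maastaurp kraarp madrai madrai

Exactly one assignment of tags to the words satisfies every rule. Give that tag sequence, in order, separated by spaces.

Candidates per position — 1:kloikru {verb,determiner}; 2:kloikru {verb,determiner}; 3:reinge {adverb,verb}; 4:treevon {preposition,determiner}; 5:reinge {adverb,verb}; 6:treevon {preposition,determiner}; 7:maastaurp {adverb}; 8:kraarp {determiner}; 9:madrai {noun}; 10:madrai {noun}.
Word 1 cannot be verb — rule 3 would then fail for every completion. It is determiner.
Word 2 cannot be verb — rule 3 would then fail for every completion. It is determiner.
Word 3 cannot be verb — rule 3 would then fail for every completion. It is adverb.
Word 4 cannot be preposition — rule 1 would then fail for every completion. It is determiner.
Word 5 cannot be verb — rule 3 would then fail for every completion. It is adverb.
Word 6 cannot be preposition — rule 1 would then fail for every completion. It is determiner.
That leaves exactly one tagging: determiner determiner adverb determiner adverb determiner adverb determiner noun noun.
Check: rule 1 satisfied; rule 2 satisfied; rule 3 satisfied; rule 4 satisfied; rule 5 satisfied.

determiner determiner adverb determiner adverb determiner adverb determiner noun noun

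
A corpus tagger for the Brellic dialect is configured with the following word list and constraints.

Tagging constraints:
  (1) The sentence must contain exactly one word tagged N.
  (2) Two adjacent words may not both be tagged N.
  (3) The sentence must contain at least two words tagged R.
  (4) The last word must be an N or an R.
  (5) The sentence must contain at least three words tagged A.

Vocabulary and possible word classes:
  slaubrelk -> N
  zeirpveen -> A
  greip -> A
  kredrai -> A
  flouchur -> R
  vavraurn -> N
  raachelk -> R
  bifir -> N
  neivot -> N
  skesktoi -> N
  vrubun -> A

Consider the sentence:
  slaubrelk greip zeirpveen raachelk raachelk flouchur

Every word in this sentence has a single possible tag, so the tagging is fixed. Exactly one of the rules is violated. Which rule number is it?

Fixed tagging: N A A R R R.
Rule check: R1 ok, R2 ok, R3 ok, R4 ok, R5 fails.
Only rule 5 fails.

5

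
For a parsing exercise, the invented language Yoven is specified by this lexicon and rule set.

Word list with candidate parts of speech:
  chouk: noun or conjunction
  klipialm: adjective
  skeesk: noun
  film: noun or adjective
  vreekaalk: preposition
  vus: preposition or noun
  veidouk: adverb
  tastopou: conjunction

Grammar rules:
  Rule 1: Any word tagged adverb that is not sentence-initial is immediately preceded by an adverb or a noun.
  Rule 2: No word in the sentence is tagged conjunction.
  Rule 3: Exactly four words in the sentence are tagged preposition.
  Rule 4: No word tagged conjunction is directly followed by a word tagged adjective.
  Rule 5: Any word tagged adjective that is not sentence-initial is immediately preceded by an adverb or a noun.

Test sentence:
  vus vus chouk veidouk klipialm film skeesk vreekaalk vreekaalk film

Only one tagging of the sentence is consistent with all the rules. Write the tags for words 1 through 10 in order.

Candidates per position — 1:vus {preposition,noun}; 2:vus {preposition,noun}; 3:chouk {noun,conjunction}; 4:veidouk {adverb}; 5:klipialm {adjective}; 6:film {noun,adjective}; 7:skeesk {noun}; 8:vreekaalk {preposition}; 9:vreekaalk {preposition}; 10:film {noun,adjective}.
At position 1, choosing noun makes rule 3 impossible to satisfy; hence preposition.
At position 2, choosing noun makes rule 3 impossible to satisfy; hence preposition.
At position 3, choosing conjunction makes rule 1 impossible to satisfy; hence noun.
At position 6, choosing adjective makes rule 5 impossible to satisfy; hence noun.
At position 10, choosing adjective makes rule 5 impossible to satisfy; hence noun.
So the tagging must be: preposition preposition noun adverb adjective noun noun preposition preposition noun.
Checking: rule 1 ok; rule 2 ok; rule 3 ok; rule 4 ok; rule 5 ok.

preposition preposition noun adverb adjective noun noun preposition preposition noun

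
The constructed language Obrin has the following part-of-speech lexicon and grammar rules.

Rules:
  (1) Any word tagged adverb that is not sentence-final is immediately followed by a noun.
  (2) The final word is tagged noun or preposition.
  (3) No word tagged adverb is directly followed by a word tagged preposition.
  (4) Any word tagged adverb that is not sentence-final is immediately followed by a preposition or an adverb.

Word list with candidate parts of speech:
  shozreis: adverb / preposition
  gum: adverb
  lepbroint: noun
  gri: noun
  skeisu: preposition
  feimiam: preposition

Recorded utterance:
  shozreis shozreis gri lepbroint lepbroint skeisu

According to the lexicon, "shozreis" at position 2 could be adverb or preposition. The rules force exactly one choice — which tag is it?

Candidates per position — 1:shozreis {adverb,preposition}; 2:shozreis {adverb,preposition}; 3:gri {noun}; 4:lepbroint {noun}; 5:lepbroint {noun}; 6:skeisu {preposition}.
Position 1: adverb is ruled out by rule 1; that leaves preposition.
Position 2: adverb is ruled out by rule 4; that leaves preposition.
The only consistent sequence is: preposition preposition noun noun noun preposition.
Rule-by-rule: rule 1 satisfied; rule 2 satisfied; rule 3 satisfied; rule 4 satisfied.

preposition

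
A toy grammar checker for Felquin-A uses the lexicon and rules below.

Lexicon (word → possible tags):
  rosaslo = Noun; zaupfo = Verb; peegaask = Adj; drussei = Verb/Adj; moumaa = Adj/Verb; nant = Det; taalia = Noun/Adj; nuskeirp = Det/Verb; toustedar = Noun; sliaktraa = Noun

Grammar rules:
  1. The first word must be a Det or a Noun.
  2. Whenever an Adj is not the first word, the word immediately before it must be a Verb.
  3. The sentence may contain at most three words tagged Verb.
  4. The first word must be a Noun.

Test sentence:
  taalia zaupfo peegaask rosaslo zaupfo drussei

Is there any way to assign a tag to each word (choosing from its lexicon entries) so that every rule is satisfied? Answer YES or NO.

YES

Candidates per position — 1:taalia {Noun,Adj}; 2:zaupfo {Verb}; 3:peegaask {Adj}; 4:rosaslo {Noun}; 5:zaupfo {Verb}; 6:drussei {Verb,Adj}.
One satisfying assignment: Noun Verb Adj Noun Verb Adj.
Checking: rule 1 ok; rule 2 ok; rule 3 ok; rule 4 ok.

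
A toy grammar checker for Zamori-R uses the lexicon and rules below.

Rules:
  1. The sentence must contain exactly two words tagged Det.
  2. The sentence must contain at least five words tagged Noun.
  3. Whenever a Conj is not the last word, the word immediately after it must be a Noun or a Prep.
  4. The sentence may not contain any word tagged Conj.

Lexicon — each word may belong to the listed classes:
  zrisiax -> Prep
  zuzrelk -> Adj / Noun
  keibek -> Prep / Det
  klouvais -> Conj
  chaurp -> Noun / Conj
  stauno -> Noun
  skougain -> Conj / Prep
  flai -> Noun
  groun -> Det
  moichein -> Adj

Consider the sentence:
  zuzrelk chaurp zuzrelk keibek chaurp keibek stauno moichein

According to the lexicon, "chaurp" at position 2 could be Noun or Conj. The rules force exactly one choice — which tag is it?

Noun

Candidates per position — 1:zuzrelk {Adj,Noun}; 2:chaurp {Noun,Conj}; 3:zuzrelk {Adj,Noun}; 4:keibek {Prep,Det}; 5:chaurp {Noun,Conj}; 6:keibek {Prep,Det}; 7:stauno {Noun}; 8:moichein {Adj}.
Position 1: tagging it Adj would leave rule 2 unsatisfiable, so it must be Noun.
Position 2: tagging it Conj would leave rule 2 unsatisfiable, so it must be Noun.
Position 3: tagging it Adj would leave rule 2 unsatisfiable, so it must be Noun.
Position 4: tagging it Prep would leave rule 1 unsatisfiable, so it must be Det.
Position 5: tagging it Conj would leave rule 2 unsatisfiable, so it must be Noun.
Position 6: tagging it Prep would leave rule 1 unsatisfiable, so it must be Det.
So the tagging must be: Noun Noun Noun Det Noun Det Noun Adj.
Check: rule 1 holds; rule 2 holds; rule 3 holds; rule 4 holds.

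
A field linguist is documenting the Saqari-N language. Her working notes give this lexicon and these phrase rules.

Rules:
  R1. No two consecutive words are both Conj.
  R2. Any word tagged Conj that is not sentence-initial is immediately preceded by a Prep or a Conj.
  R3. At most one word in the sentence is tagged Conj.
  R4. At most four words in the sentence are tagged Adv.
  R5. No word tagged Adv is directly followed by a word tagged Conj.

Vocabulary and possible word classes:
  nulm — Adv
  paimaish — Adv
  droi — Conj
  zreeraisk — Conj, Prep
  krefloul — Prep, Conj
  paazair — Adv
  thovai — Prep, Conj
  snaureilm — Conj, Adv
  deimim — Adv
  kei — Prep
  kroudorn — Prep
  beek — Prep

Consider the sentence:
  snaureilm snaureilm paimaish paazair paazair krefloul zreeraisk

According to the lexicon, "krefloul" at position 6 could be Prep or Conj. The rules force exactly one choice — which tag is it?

Candidates per position — 1:snaureilm {Conj,Adv}; 2:snaureilm {Conj,Adv}; 3:paimaish {Adv}; 4:paazair {Adv}; 5:paazair {Adv}; 6:krefloul {Prep,Conj}; 7:zreeraisk {Conj,Prep}.
Position 6: Conj is ruled out by rule 2; that leaves Prep.
The remaining ambiguous positions (1, 2, 7) are resolved jointly — only one combination satisfies every rule.
The only consistent sequence is: Conj Adv Adv Adv Adv Prep Prep.
Check: rule 1 ✓; rule 2 ✓; rule 3 ✓; rule 4 ✓; rule 5 ✓.

Prep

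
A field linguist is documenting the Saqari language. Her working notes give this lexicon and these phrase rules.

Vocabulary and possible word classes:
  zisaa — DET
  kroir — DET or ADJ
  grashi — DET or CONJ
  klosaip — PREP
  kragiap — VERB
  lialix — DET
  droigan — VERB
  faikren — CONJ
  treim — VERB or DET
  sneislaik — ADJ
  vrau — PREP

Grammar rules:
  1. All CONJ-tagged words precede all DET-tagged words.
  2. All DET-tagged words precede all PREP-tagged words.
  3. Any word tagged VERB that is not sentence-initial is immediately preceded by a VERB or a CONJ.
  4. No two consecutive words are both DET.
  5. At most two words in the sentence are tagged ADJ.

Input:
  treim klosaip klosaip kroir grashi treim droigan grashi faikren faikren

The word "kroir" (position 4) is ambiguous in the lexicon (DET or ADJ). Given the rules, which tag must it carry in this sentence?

ADJ

Candidates per position — 1:treim {VERB,DET}; 2:klosaip {PREP}; 3:klosaip {PREP}; 4:kroir {DET,ADJ}; 5:grashi {DET,CONJ}; 6:treim {VERB,DET}; 7:droigan {VERB}; 8:grashi {DET,CONJ}; 9:faikren {CONJ}; 10:faikren {CONJ}.
At position 1, choosing DET makes rule 1 impossible to satisfy; hence VERB.
At position 4, choosing DET makes rule 1 impossible to satisfy; hence ADJ.
At position 5, choosing DET makes rule 1 impossible to satisfy; hence CONJ.
At position 6, choosing DET makes rule 1 impossible to satisfy; hence VERB.
At position 8, choosing DET makes rule 1 impossible to satisfy; hence CONJ.
So the tagging must be: VERB PREP PREP ADJ CONJ VERB VERB CONJ CONJ CONJ.
Verifying each rule — rule 1 ✓; rule 2 ✓; rule 3 ✓; rule 4 ✓; rule 5 ✓.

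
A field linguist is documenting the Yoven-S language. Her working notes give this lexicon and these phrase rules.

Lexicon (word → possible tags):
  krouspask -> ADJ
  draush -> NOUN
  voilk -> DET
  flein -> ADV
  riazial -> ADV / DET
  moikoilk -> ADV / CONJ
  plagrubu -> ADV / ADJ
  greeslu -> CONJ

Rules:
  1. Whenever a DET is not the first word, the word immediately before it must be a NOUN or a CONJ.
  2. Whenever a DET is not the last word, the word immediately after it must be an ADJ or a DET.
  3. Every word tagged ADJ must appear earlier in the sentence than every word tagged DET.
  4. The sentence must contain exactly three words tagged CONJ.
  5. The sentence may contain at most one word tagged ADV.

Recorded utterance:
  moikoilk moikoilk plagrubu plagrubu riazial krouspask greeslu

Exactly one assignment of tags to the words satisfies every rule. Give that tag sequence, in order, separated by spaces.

CONJ CONJ ADJ ADJ ADV ADJ CONJ

Candidates per position — 1:moikoilk {ADV,CONJ}; 2:moikoilk {ADV,CONJ}; 3:plagrubu {ADV,ADJ}; 4:plagrubu {ADV,ADJ}; 5:riazial {ADV,DET}; 6:krouspask {ADJ}; 7:greeslu {CONJ}.
At position 1, choosing ADV makes rule 4 impossible to satisfy; hence CONJ.
At position 2, choosing ADV makes rule 4 impossible to satisfy; hence CONJ.
At position 5, choosing DET makes rule 1 impossible to satisfy; hence ADV.
At position 3, choosing ADV makes rule 5 impossible to satisfy; hence ADJ.
At position 4, choosing ADV makes rule 5 impossible to satisfy; hence ADJ.
The unique satisfying tagging is: CONJ CONJ ADJ ADJ ADV ADJ CONJ.
Checking: rule 1 ✓; rule 2 ✓; rule 3 ✓; rule 4 ✓; rule 5 ✓.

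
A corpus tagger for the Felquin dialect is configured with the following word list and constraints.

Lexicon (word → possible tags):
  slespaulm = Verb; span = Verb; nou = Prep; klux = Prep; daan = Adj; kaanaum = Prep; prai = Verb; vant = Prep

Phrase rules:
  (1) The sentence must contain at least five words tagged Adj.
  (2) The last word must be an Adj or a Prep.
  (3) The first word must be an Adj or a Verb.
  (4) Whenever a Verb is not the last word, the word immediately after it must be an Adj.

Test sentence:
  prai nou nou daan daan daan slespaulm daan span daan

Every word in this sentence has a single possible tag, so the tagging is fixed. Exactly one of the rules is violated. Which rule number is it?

Fixed tagging: Verb Prep Prep Adj Adj Adj Verb Adj Verb Adj.
Applying the rules: R1 ok, R2 ok, R3 ok, R4 fails.
Only rule 4 fails.

4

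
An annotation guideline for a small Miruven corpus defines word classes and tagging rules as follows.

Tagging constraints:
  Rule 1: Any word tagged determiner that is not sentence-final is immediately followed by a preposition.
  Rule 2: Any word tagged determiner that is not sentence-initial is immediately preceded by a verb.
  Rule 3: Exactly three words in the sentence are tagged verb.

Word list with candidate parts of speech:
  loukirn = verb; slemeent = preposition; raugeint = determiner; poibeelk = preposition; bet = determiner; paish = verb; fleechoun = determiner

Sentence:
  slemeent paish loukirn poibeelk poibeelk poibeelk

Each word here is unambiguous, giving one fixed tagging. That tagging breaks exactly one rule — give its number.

Fixed tagging: preposition verb verb preposition preposition preposition.
Rule check: R1 ✓, R2 ✓, R3 ✗.
Only rule 3 fails.

3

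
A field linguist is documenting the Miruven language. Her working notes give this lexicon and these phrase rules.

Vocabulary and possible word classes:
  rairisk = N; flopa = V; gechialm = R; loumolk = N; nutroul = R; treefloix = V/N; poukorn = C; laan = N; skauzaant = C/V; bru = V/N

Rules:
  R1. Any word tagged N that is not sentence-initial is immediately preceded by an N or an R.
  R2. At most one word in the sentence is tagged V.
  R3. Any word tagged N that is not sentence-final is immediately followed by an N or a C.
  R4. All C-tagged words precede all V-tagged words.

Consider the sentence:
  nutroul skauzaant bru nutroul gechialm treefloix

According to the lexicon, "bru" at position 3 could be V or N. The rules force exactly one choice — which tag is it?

Candidates per position — 1:nutroul {R}; 2:skauzaant {C,V}; 3:bru {V,N}; 4:nutroul {R}; 5:gechialm {R}; 6:treefloix {V,N}.
Position 3: N is ruled out by rule 1; that leaves V.
Position 6: V is ruled out by rule 2; that leaves N.
Position 2: V is ruled out by rule 2; that leaves C.
So the tagging must be: R C V R R N.
Checking: rule 1 ok; rule 2 ok; rule 3 ok; rule 4 ok.

V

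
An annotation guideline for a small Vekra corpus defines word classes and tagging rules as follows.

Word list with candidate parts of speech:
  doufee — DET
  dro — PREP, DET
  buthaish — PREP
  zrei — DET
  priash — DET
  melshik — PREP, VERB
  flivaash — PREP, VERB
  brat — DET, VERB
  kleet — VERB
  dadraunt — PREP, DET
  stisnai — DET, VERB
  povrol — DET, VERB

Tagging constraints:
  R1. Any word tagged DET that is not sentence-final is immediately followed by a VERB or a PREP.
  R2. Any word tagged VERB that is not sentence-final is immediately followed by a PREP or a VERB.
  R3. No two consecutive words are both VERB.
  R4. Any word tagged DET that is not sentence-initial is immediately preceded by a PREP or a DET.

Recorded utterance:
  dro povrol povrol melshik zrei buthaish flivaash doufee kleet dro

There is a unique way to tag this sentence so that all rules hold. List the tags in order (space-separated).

PREP DET VERB PREP DET PREP PREP DET VERB PREP

Candidates per position — 1:dro {PREP,DET}; 2:povrol {DET,VERB}; 3:povrol {DET,VERB}; 4:melshik {PREP,VERB}; 5:zrei {DET}; 6:buthaish {PREP}; 7:flivaash {PREP,VERB}; 8:doufee {DET}; 9:kleet {VERB}; 10:dro {PREP,DET}.
Position 4: tagging it VERB would leave rule 2 unsatisfiable, so it must be PREP.
Position 7: tagging it VERB would leave rule 2 unsatisfiable, so it must be PREP.
Position 10: tagging it DET would leave rule 2 unsatisfiable, so it must be PREP.
The remaining ambiguous positions (1, 2, 3) are resolved jointly — only one combination satisfies every rule.
The only consistent sequence is: PREP DET VERB PREP DET PREP PREP DET VERB PREP.
Rule-by-rule: rule 1 ok; rule 2 ok; rule 3 ok; rule 4 ok.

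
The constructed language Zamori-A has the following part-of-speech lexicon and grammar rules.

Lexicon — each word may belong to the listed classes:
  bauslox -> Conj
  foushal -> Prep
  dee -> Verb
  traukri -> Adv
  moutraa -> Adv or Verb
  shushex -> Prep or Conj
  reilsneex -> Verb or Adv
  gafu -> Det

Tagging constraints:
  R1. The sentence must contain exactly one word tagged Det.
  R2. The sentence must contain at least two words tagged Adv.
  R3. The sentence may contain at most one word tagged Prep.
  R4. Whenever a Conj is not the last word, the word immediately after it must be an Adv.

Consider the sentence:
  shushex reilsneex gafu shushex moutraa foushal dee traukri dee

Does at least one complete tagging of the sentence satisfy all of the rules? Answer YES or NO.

YES

Candidates per position — 1:shushex {Prep,Conj}; 2:reilsneex {Verb,Adv}; 3:gafu {Det}; 4:shushex {Prep,Conj}; 5:moutraa {Adv,Verb}; 6:foushal {Prep}; 7:dee {Verb}; 8:traukri {Adv}; 9:dee {Verb}.
One satisfying assignment: Conj Adv Det Conj Adv Prep Verb Adv Verb.
Verifying each rule — rule 1 holds; rule 2 holds; rule 3 holds; rule 4 holds.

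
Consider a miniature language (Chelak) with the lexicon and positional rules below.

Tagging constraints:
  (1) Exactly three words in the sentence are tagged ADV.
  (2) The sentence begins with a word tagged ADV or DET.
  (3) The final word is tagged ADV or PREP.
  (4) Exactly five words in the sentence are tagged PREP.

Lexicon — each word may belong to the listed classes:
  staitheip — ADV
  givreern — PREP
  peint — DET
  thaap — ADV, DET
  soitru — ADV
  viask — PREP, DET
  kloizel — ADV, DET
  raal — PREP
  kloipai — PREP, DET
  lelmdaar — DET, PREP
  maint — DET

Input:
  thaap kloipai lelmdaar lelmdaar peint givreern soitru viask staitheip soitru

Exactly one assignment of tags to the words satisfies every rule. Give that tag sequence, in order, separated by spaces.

Candidates per position — 1:thaap {ADV,DET}; 2:kloipai {PREP,DET}; 3:lelmdaar {DET,PREP}; 4:lelmdaar {DET,PREP}; 5:peint {DET}; 6:givreern {PREP}; 7:soitru {ADV}; 8:viask {PREP,DET}; 9:staitheip {ADV}; 10:soitru {ADV}.
At position 1, choosing ADV makes rule 1 impossible to satisfy; hence DET.
At position 2, choosing DET makes rule 4 impossible to satisfy; hence PREP.
At position 3, choosing DET makes rule 4 impossible to satisfy; hence PREP.
At position 4, choosing DET makes rule 4 impossible to satisfy; hence PREP.
At position 8, choosing DET makes rule 4 impossible to satisfy; hence PREP.
The only consistent sequence is: DET PREP PREP PREP DET PREP ADV PREP ADV ADV.
Check: rule 1 satisfied; rule 2 satisfied; rule 3 satisfied; rule 4 satisfied.

DET PREP PREP PREP DET PREP ADV PREP ADV ADV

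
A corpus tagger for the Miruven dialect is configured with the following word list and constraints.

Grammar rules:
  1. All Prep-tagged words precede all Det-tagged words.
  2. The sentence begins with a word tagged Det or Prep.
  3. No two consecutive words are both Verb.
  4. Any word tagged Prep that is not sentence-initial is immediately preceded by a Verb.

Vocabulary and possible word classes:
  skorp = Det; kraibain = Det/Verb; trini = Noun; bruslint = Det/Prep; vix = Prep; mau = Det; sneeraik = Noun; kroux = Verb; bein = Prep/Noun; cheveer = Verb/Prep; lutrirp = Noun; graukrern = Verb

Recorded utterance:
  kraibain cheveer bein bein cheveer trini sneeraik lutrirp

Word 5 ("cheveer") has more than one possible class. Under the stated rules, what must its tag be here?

Verb

Candidates per position — 1:kraibain {Det,Verb}; 2:cheveer {Verb,Prep}; 3:bein {Prep,Noun}; 4:bein {Prep,Noun}; 5:cheveer {Verb,Prep}; 6:trini {Noun}; 7:sneeraik {Noun}; 8:lutrirp {Noun}.
Position 1: tagging it Verb would leave rule 2 unsatisfiable, so it must be Det.
Position 2: tagging it Prep would leave rule 1 unsatisfiable, so it must be Verb.
Position 3: tagging it Prep would leave rule 1 unsatisfiable, so it must be Noun.
Position 4: tagging it Prep would leave rule 1 unsatisfiable, so it must be Noun.
Position 5: tagging it Prep would leave rule 1 unsatisfiable, so it must be Verb.
So the tagging must be: Det Verb Noun Noun Verb Noun Noun Noun.
Check: rule 1 ok; rule 2 ok; rule 3 ok; rule 4 ok.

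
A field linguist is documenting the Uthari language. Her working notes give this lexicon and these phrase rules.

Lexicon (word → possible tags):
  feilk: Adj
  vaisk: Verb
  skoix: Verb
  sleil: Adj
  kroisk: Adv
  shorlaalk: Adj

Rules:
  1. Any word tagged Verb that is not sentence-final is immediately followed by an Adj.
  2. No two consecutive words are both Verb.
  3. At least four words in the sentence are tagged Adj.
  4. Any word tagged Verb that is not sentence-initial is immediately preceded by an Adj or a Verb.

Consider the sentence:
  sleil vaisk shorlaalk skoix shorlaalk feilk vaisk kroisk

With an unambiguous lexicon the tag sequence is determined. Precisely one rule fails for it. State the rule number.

Fixed tagging: Adj Verb Adj Verb Adj Adj Verb Adv.
Applying the rules: R1 ✗, R2 ✓, R3 ✓, R4 ✓.
Only rule 1 fails.

1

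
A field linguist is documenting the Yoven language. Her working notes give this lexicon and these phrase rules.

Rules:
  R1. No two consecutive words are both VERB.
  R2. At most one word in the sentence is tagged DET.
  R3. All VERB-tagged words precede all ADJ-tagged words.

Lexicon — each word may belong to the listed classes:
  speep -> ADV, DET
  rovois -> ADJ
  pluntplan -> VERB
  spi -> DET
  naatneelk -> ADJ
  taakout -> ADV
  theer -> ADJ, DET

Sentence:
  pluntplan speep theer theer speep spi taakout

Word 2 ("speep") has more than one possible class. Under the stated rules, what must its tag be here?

Candidates per position — 1:pluntplan {VERB}; 2:speep {ADV,DET}; 3:theer {ADJ,DET}; 4:theer {ADJ,DET}; 5:speep {ADV,DET}; 6:spi {DET}; 7:taakout {ADV}.
If word 2 were DET, no tagging could satisfy rule 2; so word 2 is ADV.
If word 3 were DET, no tagging could satisfy rule 2; so word 3 is ADJ.
If word 4 were DET, no tagging could satisfy rule 2; so word 4 is ADJ.
If word 5 were DET, no tagging could satisfy rule 2; so word 5 is ADV.
So the tagging must be: VERB ADV ADJ ADJ ADV DET ADV.
Check: rule 1 holds; rule 2 holds; rule 3 holds.

ADV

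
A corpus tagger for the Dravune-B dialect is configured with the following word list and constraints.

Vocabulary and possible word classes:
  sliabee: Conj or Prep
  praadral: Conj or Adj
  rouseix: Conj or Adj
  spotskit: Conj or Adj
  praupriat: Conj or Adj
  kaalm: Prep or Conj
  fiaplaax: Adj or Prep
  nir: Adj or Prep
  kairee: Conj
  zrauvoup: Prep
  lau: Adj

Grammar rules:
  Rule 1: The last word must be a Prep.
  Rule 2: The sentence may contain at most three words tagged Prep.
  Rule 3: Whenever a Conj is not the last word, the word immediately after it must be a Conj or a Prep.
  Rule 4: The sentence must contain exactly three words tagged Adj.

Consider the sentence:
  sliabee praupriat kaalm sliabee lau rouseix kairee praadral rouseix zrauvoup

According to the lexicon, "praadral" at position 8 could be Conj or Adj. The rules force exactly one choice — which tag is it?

Candidates per position — 1:sliabee {Conj,Prep}; 2:praupriat {Conj,Adj}; 3:kaalm {Prep,Conj}; 4:sliabee {Conj,Prep}; 5:lau {Adj}; 6:rouseix {Conj,Adj}; 7:kairee {Conj}; 8:praadral {Conj,Adj}; 9:rouseix {Conj,Adj}; 10:zrauvoup {Prep}.
At position 4, choosing Conj makes rule 3 impossible to satisfy; hence Prep.
At position 8, choosing Adj makes rule 3 impossible to satisfy; hence Conj.
At position 9, choosing Adj makes rule 3 impossible to satisfy; hence Conj.
At position 2, choosing Conj makes rule 4 impossible to satisfy; hence Adj.
At position 6, choosing Conj makes rule 4 impossible to satisfy; hence Adj.
At position 1, choosing Conj makes rule 3 impossible to satisfy; hence Prep.
At position 3, choosing Prep makes rule 2 impossible to satisfy; hence Conj.
So the tagging must be: Prep Adj Conj Prep Adj Adj Conj Conj Conj Prep.
Checking: rule 1 satisfied; rule 2 satisfied; rule 3 satisfied; rule 4 satisfied.

Conj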